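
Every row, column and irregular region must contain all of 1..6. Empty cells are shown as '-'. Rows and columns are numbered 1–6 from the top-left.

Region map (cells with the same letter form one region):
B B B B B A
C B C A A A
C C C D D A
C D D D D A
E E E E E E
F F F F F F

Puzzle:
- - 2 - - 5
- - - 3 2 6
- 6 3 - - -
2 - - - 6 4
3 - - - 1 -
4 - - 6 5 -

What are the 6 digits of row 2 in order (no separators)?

R3C5 = 4: row 3 has {3,6}; col 5 has {1,2,5,6}; region has {6} → only 4 remains.
R3C6 = 1: row 3 has {3,4,6}; col 6 has {4,5,6}; region has {2,3,4,5,6} → only 1 remains.
R5C6 = 2: row 5 has {1,3}; col 6 has {1,4,5,6}; region has {1,3} → only 2 remains.
R6C3 = 1: row 6 has {4,5,6}; col 3 has {2,3}; region has {4,5,6} → only 1 remains.
R6C6 = 3: row 6 has {1,4,5,6}; col 6 has {1,2,4,5,6}; region has {1,4,5,6} → only 3 remains.
R1C5 = 3: row 1 has {2,5}; col 5 has {1,2,4,5,6}; region has {2} → only 3 remains.
R3C1 = 5: row 3 has {1,3,4,6}; col 1 has {2,3,4}; region has {2,3,6} → only 5 remains.
R3C4 = 2: row 3 has {1,3,4,5,6}; col 4 has {3,6}; region has {4,6} → only 2 remains.
R4C3 = 5: row 4 has {2,4,6}; col 3 has {1,2,3}; region has {2,4,6} → only 5 remains.
R4C4 = 1: row 4 has {2,4,5,6}; col 4 has {2,3,6}; region has {2,4,5,6} → only 1 remains.
R6C2 = 2: row 6 has {1,3,4,5,6}; col 2 has {6}; region has {1,3,4,5,6} → only 2 remains.
R1C4 = 4: row 1 has {2,3,5}; col 4 has {1,2,3,6}; region has {2,3} → only 4 remains.
R2C1 = 1: row 2 has {2,3,6}; col 1 has {2,3,4,5}; region has {2,3,5,6} → only 1 remains.
R2C2 = 5: row 2 has {1,2,3,6}; col 2 has {2,6}; region has {2,3,4} → only 5 remains.
R2C3 = 4: row 2 has {1,2,3,5,6}; col 3 has {1,2,3,5}; region has {1,2,3,5,6} → only 4 remains.

154326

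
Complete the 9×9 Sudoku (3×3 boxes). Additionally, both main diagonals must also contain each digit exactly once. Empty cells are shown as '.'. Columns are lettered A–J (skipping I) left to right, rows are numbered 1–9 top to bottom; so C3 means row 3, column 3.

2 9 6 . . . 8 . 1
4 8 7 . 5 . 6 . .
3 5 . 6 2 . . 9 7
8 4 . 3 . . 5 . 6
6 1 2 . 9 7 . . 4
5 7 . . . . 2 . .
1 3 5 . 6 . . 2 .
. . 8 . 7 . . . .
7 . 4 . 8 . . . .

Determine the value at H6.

1

H2 = 3: row 2 has {4,5,6,7,8}; col 8 has {2,9}; box has {1,6,7,8,9}; anti-diagonal has {1,5,7,9} → only 3 remains.
J2 = 2: row 2 has {3,4,5,6,7,8}; col 9 has {1,4,6,7}; box has {1,3,6,7,8,9} → only 2 remains.
C3 = 1: row 3 has {2,3,5,6,7,9}; col 3 has {2,4,5,6,7,8}; box has {2,3,4,5,6,7,8,9}; main diagonal has {2,3,8,9} → only 1 remains.
G3 = 4: row 3 has {1,2,3,5,6,7,9}; col 7 has {2,5,6,8}; box has {1,2,3,6,7,8,9}; anti-diagonal has {1,3,5,7,9} → only 4 remains.
C4 = 9: row 4 has {3,4,5,6,8}; col 3 has {1,2,4,5,6,7,8}; box has {1,2,4,5,6,7,8} → only 9 remains.
E4 = 1: row 4 has {3,4,5,6,8,9}; col 5 has {2,5,6,7,8,9}; box has {3,7,9} → only 1 remains.
F4 = 2: row 4 has {1,3,4,5,6,8,9}; col 6 has {7}; box has {1,3,7,9}; anti-diagonal has {1,3,4,5,7,9} → only 2 remains.
H4 = 7: row 4 has {1,2,3,4,5,6,8,9}; col 8 has {2,3,9}; box has {2,4,5,6} → only 7 remains.
G5 = 3: row 5 has {1,2,4,6,7,9}; col 7 has {2,4,5,6,8}; box has {2,4,5,6,7} → only 3 remains.
H5 = 8: row 5 has {1,2,3,4,6,7,9}; col 8 has {2,3,7,9}; box has {2,3,4,5,6,7} → only 8 remains.
C6 = 3: row 6 has {2,5,7}; col 3 has {1,2,4,5,6,7,8,9}; box has {1,2,4,5,6,7,8,9} → only 3 remains.
D6 = 8: row 6 has {2,3,5,7}; col 4 has {3,6}; box has {1,2,3,7,9}; anti-diagonal has {1,2,3,4,5,7,9} → only 8 remains.
E6 = 4: row 6 has {2,3,5,7,8}; col 5 has {1,2,5,6,7,8,9}; box has {1,2,3,7,8,9} → only 4 remains.
F6 = 6: row 6 has {2,3,4,5,7,8}; col 6 has {2,7}; box has {1,2,3,4,7,8,9}; main diagonal has {1,2,3,8,9} → only 6 remains.
H6 = 1: row 6 has {2,3,4,5,6,7,8}; col 8 has {2,3,7,8,9}; box has {2,3,4,5,6,7,8} → only 1 remains.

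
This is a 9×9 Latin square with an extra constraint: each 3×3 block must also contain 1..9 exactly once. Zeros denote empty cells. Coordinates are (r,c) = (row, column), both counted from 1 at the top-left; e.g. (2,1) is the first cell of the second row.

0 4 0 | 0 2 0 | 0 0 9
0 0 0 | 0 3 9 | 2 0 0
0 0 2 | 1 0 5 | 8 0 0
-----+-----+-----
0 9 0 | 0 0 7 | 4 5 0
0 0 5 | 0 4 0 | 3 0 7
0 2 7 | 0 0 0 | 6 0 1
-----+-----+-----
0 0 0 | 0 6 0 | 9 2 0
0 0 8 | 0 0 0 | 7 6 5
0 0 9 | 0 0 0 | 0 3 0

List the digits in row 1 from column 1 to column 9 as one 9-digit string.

(3,5) = 7: row 3 has {1,2,5,8}; col 5 has {2,3,4,6}; box has {1,2,3,5,9} → only 7 remains.
(3,8) = 4: row 3 has {1,2,5,7,8}; col 8 has {2,3,5,6}; box has {2,8,9} → only 4 remains.
(9,7) = 1: row 9 has {3,9}; col 7 has {2,3,4,6,7,8,9}; box has {2,3,5,6,7,9} → only 1 remains.
(1,7) = 5: row 1 has {2,4,9}; col 7 has {1,2,3,4,6,7,8,9}; box has {2,4,8,9} → only 5 remains.
(2,9) = 6: row 2 has {2,3,9}; col 9 has {1,5,7,9}; box has {2,4,5,8,9} → only 6 remains.
(3,9) = 3: row 3 has {1,2,4,5,7,8}; col 9 has {1,5,6,7,9}; box has {2,4,5,6,8,9} → only 3 remains.
(2,3) = 1: row 2 has {2,3,6,9}; col 3 has {2,5,7,8,9}; box has {2,4} → only 1 remains.
(2,8) = 7: row 2 has {1,2,3,6,9}; col 8 has {2,3,4,5,6}; box has {2,3,4,5,6,8,9} → only 7 remains.
(3,2) = 6: row 3 has {1,2,3,4,5,7,8}; col 2 has {2,4,9}; box has {1,2,4} → only 6 remains.
(1,3) = 3: row 1 has {2,4,5,9}; col 3 has {1,2,5,7,8,9}; box has {1,2,4,6} → only 3 remains.
(1,8) = 1: row 1 has {2,3,4,5,9}; col 8 has {2,3,4,5,6,7}; box has {2,3,4,5,6,7,8,9} → only 1 remains.
(3,1) = 9: row 3 has {1,2,3,4,5,6,7,8}; col 1 has {}; box has {1,2,3,4,6} → only 9 remains.
(4,3) = 6: row 4 has {4,5,7,9}; col 3 has {1,2,3,5,7,8,9}; box has {2,5,7,9} → only 6 remains.
(7,3) = 4: row 7 has {2,6,9}; col 3 has {1,2,3,5,6,7,8,9}; box has {8,9} → only 4 remains.
(7,9) = 8: row 7 has {2,4,6,9}; col 9 has {1,3,5,6,7,9}; box has {1,2,3,5,6,7,9} → only 8 remains.
(9,9) = 4: row 9 has {1,3,9}; col 9 has {1,3,5,6,7,8,9}; box has {1,2,3,5,6,7,8,9} → only 4 remains.
(4,9) = 2: row 4 has {4,5,6,7,9}; col 9 has {1,3,4,5,6,7,8,9}; box has {1,3,4,5,6,7} → only 2 remains.
(1,1) = 7: in row 1, 7 can only go here (every other open cell in that row sees a 7).
(2,4) = 4: in row 2, 4 can only go here (every other open cell in that row sees a 4).
(6,1) = 4: in row 6, 4 can only go here (every other open cell in that row sees a 4).
(8,6) = 4: in row 8, 4 can only go here (every other open cell in that row sees a 4).
(9,1) = 6: in row 9, 6 can only go here (every other open cell in that row sees a 6).
(8,1) = 2: in column 1, 2 can only go here (every other open cell in that column sees a 2).
(4,1) = 3: in box 4, 3 can only go here (every other open cell in that box sees a 3).
(4,4) = 8: row 4 has {2,3,4,5,6,7,9}; col 4 has {1,4}; box has {4,7} → only 8 remains.
(4,5) = 1: row 4 has {2,3,4,5,6,7,8,9}; col 5 has {2,3,4,6,7}; box has {4,7,8} → only 1 remains.
(6,6) = 3: row 6 has {1,2,4,6,7}; col 6 has {4,5,7,9}; box has {1,4,7,8} → only 3 remains.
(7,6) = 1: row 7 has {2,4,6,8,9}; col 6 has {3,4,5,7,9}; box has {4,6} → only 1 remains.
(8,5) = 9: row 8 has {2,4,5,6,7,8}; col 5 has {1,2,3,4,6,7}; box has {1,4,6} → only 9 remains.
(1,4) = 6: row 1 has {1,2,3,4,5,7,9}; col 4 has {1,4,8}; box has {1,2,3,4,5,7,9} → only 6 remains.
(1,6) = 8: row 1 has {1,2,3,4,5,6,7,9}; col 6 has {1,3,4,5,7,9}; box has {1,2,3,4,5,6,7,9} → only 8 remains.

743628519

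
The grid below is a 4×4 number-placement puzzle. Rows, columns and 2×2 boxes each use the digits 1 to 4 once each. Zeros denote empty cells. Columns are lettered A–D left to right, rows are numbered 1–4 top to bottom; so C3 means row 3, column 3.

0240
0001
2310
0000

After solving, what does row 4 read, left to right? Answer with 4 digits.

4132

D1 = 3 (sole candidate).
B2 = 4 (sole candidate).
C2 = 2 (sole candidate).
D3 = 4 (sole candidate).
B4 = 1: row 4 has {}; col 2 has {2,3,4}; box has {2,3} → only 1 remains.
C4 = 3: row 4 has {1}; col 3 has {1,2,4}; box has {1,4} → only 3 remains.
D4 = 2: row 4 has {1,3}; col 4 has {1,3,4}; box has {1,3,4} → only 2 remains.
A1 = 1 (sole candidate).
A2 = 3 (sole candidate).
A4 = 4: row 4 has {1,2,3}; col 1 has {1,2,3}; box has {1,2,3} → only 4 remains.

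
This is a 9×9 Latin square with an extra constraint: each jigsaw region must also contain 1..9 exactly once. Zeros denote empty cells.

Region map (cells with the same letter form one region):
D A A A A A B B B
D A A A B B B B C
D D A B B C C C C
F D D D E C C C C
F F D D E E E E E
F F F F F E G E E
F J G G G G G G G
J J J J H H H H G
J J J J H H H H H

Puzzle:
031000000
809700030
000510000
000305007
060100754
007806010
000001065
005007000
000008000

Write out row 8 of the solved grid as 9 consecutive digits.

625937148

row 5, column 3 = 2 (sole candidate).
row 2, column 9 = 1 (hidden single in row 2).
row 2, column 2 = 5 (hidden single in row 2).
row 1, column 1 = 5 (hidden single in row 1).
row 1, column 8 = 7 (hidden single in row 1).
row 4, column 1 = 1 (hidden single in row 4).
row 5, column 5 = 8 (hidden single in row 5).
row 6, column 5 = 5 (hidden single in row 6).
row 9, column 7 = 5 (hidden single in row 9).
row 9, column 2 = 1 (hidden single in row 9).
row 8, column 7 = 1: in row 8, 1 can only go here (every other open cell in that row sees a 1).
row 9, column 1 = 7 (hidden single in row 9).
row 3, column 2 = 7 (hidden single in row 3).
row 7, column 5 = 7 (hidden single in row 7).
row 3, column 3 = 8 (hidden single in region A).
row 4, column 8 = 8 (hidden single in column 8).
Singles propagation stalls; row 8, column 8 is still open with candidates {2,4,9}.
  Try row 8, column 8 = 2: this forces row 9, column 4=2, row 6, column 2=2; then column 1 has no cell left for 2 — contradiction.
  Try row 8, column 8 = 9: this forces row 9, column 4=9, row 4, column 5=9, row 4, column 2=4, row 4, column 3=6, row 4, column 7=2; then row 3 has no cell left for 2 — contradiction.
So row 8, column 8 = 4.
Singles propagation stalls; row 8, column 4 is still open with candidates {2,6,9}.
  Try row 8, column 4 = 2: this forces row 6, column 2=2; then column 1 has no cell left for 2 — contradiction.
  Try row 8, column 4 = 6: this forces row 3, column 1=6; then column 3 has no cell left for 6 — contradiction.
So row 8, column 4 = 9.
Singles propagation stalls; row 8, column 2 is still open with candidates {2,8}.
  Try row 8, column 2 = 8: this forces row 7, column 7=8, row 1, column 9=8, row 1, column 7=9; then region G has no cell left for 9 — contradiction.
So row 8, column 2 = 2.
row 8, column 9 = 8: in row 8, 8 can only go here (every other open cell in that row sees an 8).
row 1, column 7 = 8 (hidden single in row 1).
row 1, column 9 = 9 (hidden single in row 1).
row 7, column 2 = 8 (hidden single in row 7).
Singles propagation stalls; row 8, column 1 is still open with candidates {3,6}.
  Try row 8, column 1 = 3: then region F has no cell left for 3 — contradiction.
So row 8, column 1 = 6.
row 8, column 5 = 3: row 8 has {1,2,4,5,6,7,8,9}; col 5 has {1,5,7,8}; region has {1,4,5,7,8} → only 3 remains.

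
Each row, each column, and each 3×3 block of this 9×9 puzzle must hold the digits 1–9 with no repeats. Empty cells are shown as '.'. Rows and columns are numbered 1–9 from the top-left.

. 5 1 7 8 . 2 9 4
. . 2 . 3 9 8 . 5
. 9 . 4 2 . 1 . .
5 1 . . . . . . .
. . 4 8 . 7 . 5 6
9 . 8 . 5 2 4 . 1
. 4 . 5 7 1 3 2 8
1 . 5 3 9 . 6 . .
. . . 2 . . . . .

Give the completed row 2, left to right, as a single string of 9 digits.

462139875

row 1, column 6 = 6: row 1 has {1,2,4,5,7,8,9}; col 6 has {1,2,7,9}; box has {2,3,4,7,8,9} → only 6 remains.
row 2, column 4 = 1: row 2 has {2,3,5,8,9}; col 4 has {2,3,4,5,7,8}; box has {2,3,4,6,7,8,9} → only 1 remains.
row 3, column 6 = 5: row 3 has {1,2,4,9}; col 6 has {1,2,6,7,9}; box has {1,2,3,4,6,7,8,9} → only 5 remains.
row 5, column 5 = 1: row 5 has {4,5,6,7,8}; col 5 has {2,3,5,7,8,9}; box has {2,5,7,8} → only 1 remains.
row 5, column 7 = 9: row 5 has {1,4,5,6,7,8}; col 7 has {1,2,3,4,6,8}; box has {1,4,5,6} → only 9 remains.
row 6, column 4 = 6: row 6 has {1,2,4,5,8,9}; col 4 has {1,2,3,4,5,7,8}; box has {1,2,5,7,8} → only 6 remains.
row 7, column 1 = 6: row 7 has {1,2,3,4,5,7,8}; col 1 has {1,5,9}; box has {1,4,5} → only 6 remains.
row 7, column 3 = 9: row 7 has {1,2,3,4,5,6,7,8}; col 3 has {1,2,4,5,8}; box has {1,4,5,6} → only 9 remains.
row 8, column 9 = 7: row 8 has {1,3,5,6,9}; col 9 has {1,4,5,6,8}; box has {2,3,6,8} → only 7 remains.
row 9, column 7 = 5: row 9 has {2}; col 7 has {1,2,3,4,6,8,9}; box has {2,3,6,7,8} → only 5 remains.
row 9, column 9 = 9: row 9 has {2,5}; col 9 has {1,4,5,6,7,8}; box has {2,3,5,6,7,8} → only 9 remains.
row 1, column 1 = 3: row 1 has {1,2,4,5,6,7,8,9}; col 1 has {1,5,6,9}; box has {1,2,5,9} → only 3 remains.
row 3, column 9 = 3: row 3 has {1,2,4,5,9}; col 9 has {1,4,5,6,7,8,9}; box has {1,2,4,5,8,9} → only 3 remains.
row 4, column 4 = 9: row 4 has {1,5}; col 4 has {1,2,3,4,5,6,7,8}; box has {1,2,5,6,7,8} → only 9 remains.
row 4, column 5 = 4: row 4 has {1,5,9}; col 5 has {1,2,3,5,7,8,9}; box has {1,2,5,6,7,8,9} → only 4 remains.
row 4, column 6 = 3: row 4 has {1,4,5,9}; col 6 has {1,2,5,6,7,9}; box has {1,2,4,5,6,7,8,9} → only 3 remains.
row 4, column 7 = 7: row 4 has {1,3,4,5,9}; col 7 has {1,2,3,4,5,6,8,9}; box has {1,4,5,6,9} → only 7 remains.
row 4, column 8 = 8: row 4 has {1,3,4,5,7,9}; col 8 has {2,5,9}; box has {1,4,5,6,7,9} → only 8 remains.
row 4, column 9 = 2: row 4 has {1,3,4,5,7,8,9}; col 9 has {1,3,4,5,6,7,8,9}; box has {1,4,5,6,7,8,9} → only 2 remains.
row 5, column 1 = 2: row 5 has {1,4,5,6,7,8,9}; col 1 has {1,3,5,6,9}; box has {1,4,5,8,9} → only 2 remains.
row 5, column 2 = 3: row 5 has {1,2,4,5,6,7,8,9}; col 2 has {1,4,5,9}; box has {1,2,4,5,8,9} → only 3 remains.
row 6, column 2 = 7: row 6 has {1,2,4,5,6,8,9}; col 2 has {1,3,4,5,9}; box has {1,2,3,4,5,8,9} → only 7 remains.
row 6, column 8 = 3: row 6 has {1,2,4,5,6,7,8,9}; col 8 has {2,5,8,9}; box has {1,2,4,5,6,7,8,9} → only 3 remains.
row 8, column 8 = 4: row 8 has {1,3,5,6,7,9}; col 8 has {2,3,5,8,9}; box has {2,3,5,6,7,8,9} → only 4 remains.
row 9, column 2 = 8: row 9 has {2,5,9}; col 2 has {1,3,4,5,7,9}; box has {1,4,5,6,9} → only 8 remains.
row 9, column 5 = 6: row 9 has {2,5,8,9}; col 5 has {1,2,3,4,5,7,8,9}; box has {1,2,3,5,7,9} → only 6 remains.
row 9, column 6 = 4: row 9 has {2,5,6,8,9}; col 6 has {1,2,3,5,6,7,9}; box has {1,2,3,5,6,7,9} → only 4 remains.
row 9, column 8 = 1: row 9 has {2,4,5,6,8,9}; col 8 has {2,3,4,5,8,9}; box has {2,3,4,5,6,7,8,9} → only 1 remains.
row 2, column 2 = 6: row 2 has {1,2,3,5,8,9}; col 2 has {1,3,4,5,7,8,9}; box has {1,2,3,5,9} → only 6 remains.
row 2, column 8 = 7: row 2 has {1,2,3,5,6,8,9}; col 8 has {1,2,3,4,5,8,9}; box has {1,2,3,4,5,8,9} → only 7 remains.
row 3, column 3 = 7: row 3 has {1,2,3,4,5,9}; col 3 has {1,2,4,5,8,9}; box has {1,2,3,5,6,9} → only 7 remains.
row 3, column 8 = 6: row 3 has {1,2,3,4,5,7,9}; col 8 has {1,2,3,4,5,7,8,9}; box has {1,2,3,4,5,7,8,9} → only 6 remains.
row 4, column 3 = 6: row 4 has {1,2,3,4,5,7,8,9}; col 3 has {1,2,4,5,7,8,9}; box has {1,2,3,4,5,7,8,9} → only 6 remains.
row 8, column 2 = 2: row 8 has {1,3,4,5,6,7,9}; col 2 has {1,3,4,5,6,7,8,9}; box has {1,4,5,6,8,9} → only 2 remains.
row 8, column 6 = 8: row 8 has {1,2,3,4,5,6,7,9}; col 6 has {1,2,3,4,5,6,7,9}; box has {1,2,3,4,5,6,7,9} → only 8 remains.
row 9, column 1 = 7: row 9 has {1,2,4,5,6,8,9}; col 1 has {1,2,3,5,6,9}; box has {1,2,4,5,6,8,9} → only 7 remains.
row 9, column 3 = 3: row 9 has {1,2,4,5,6,7,8,9}; col 3 has {1,2,4,5,6,7,8,9}; box has {1,2,4,5,6,7,8,9} → only 3 remains.
row 2, column 1 = 4: row 2 has {1,2,3,5,6,7,8,9}; col 1 has {1,2,3,5,6,7,9}; box has {1,2,3,5,6,7,9} → only 4 remains.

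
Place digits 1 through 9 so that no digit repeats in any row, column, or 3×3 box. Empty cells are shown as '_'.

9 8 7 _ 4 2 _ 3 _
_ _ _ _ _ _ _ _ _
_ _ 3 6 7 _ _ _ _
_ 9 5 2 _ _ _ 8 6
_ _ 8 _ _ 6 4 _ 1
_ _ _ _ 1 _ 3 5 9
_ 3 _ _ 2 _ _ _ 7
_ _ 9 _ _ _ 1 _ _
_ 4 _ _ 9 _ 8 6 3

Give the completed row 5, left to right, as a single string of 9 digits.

378956421

row 1, column 9 = 5: row 1 has {2,3,4,7,8,9}; col 9 has {1,3,6,7,9}; box has {3} → only 5 remains.
row 4, column 5 = 3: row 4 has {2,5,6,8,9}; col 5 has {1,2,4,7,9}; box has {1,2,6} → only 3 remains.
row 4, column 7 = 7: row 4 has {2,3,5,6,8,9}; col 7 has {1,3,4,8}; box has {1,3,4,5,6,8,9} → only 7 remains.
row 5, column 5 = 5: row 5 has {1,4,6,8}; col 5 has {1,2,3,4,7,9}; box has {1,2,3,6} → only 5 remains.
row 5, column 8 = 2: row 5 has {1,4,5,6,8}; col 8 has {3,5,6,8}; box has {1,3,4,5,6,7,8,9} → only 2 remains.
row 8, column 8 = 4: row 8 has {1,9}; col 8 has {2,3,5,6,8}; box has {1,3,6,7,8} → only 4 remains.
row 8, column 9 = 2: row 8 has {1,4,9}; col 9 has {1,3,5,6,7,9}; box has {1,3,4,6,7,8} → only 2 remains.
row 1, column 4 = 1: row 1 has {2,3,4,5,7,8,9}; col 4 has {2,6}; box has {2,4,6,7} → only 1 remains.
row 1, column 7 = 6: row 1 has {1,2,3,4,5,7,8,9}; col 7 has {1,3,4,7,8}; box has {3,5} → only 6 remains.
row 2, column 5 = 8: row 2 has {}; col 5 has {1,2,3,4,5,7,9}; box has {1,2,4,6,7} → only 8 remains.
row 2, column 9 = 4: row 2 has {8}; col 9 has {1,2,3,5,6,7,9}; box has {3,5,6} → only 4 remains.
row 3, column 9 = 8: row 3 has {3,6,7}; col 9 has {1,2,3,4,5,6,7,9}; box has {3,4,5,6} → only 8 remains.
row 4, column 6 = 4: row 4 has {2,3,5,6,7,8,9}; col 6 has {2,6}; box has {1,2,3,5,6} → only 4 remains.
row 5, column 2 = 7: row 5 has {1,2,4,5,6,8}; col 2 has {3,4,8,9}; box has {5,8,9} → only 7 remains.
row 5, column 4 = 9: row 5 has {1,2,4,5,6,7,8}; col 4 has {1,2,6}; box has {1,2,3,4,5,6} → only 9 remains.
row 7, column 8 = 9: row 7 has {2,3,7}; col 8 has {2,3,4,5,6,8}; box has {1,2,3,4,6,7,8} → only 9 remains.
row 8, column 5 = 6: row 8 has {1,2,4,9}; col 5 has {1,2,3,4,5,7,8,9}; box has {2,9} → only 6 remains.
row 3, column 8 = 1: row 3 has {3,6,7,8}; col 8 has {2,3,4,5,6,8,9}; box has {3,4,5,6,8} → only 1 remains.
row 4, column 1 = 1: row 4 has {2,3,4,5,6,7,8,9}; col 1 has {9}; box has {5,7,8,9} → only 1 remains.
row 5, column 1 = 3: row 5 has {1,2,4,5,6,7,8,9}; col 1 has {1,9}; box has {1,5,7,8,9} → only 3 remains.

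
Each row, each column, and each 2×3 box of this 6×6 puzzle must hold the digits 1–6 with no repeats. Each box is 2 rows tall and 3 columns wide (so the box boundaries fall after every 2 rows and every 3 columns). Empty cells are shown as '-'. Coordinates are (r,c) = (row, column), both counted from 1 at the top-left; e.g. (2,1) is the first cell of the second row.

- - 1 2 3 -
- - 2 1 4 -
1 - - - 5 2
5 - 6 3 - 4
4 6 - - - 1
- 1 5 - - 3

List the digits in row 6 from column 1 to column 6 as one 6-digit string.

215463

(1,1) = 6: row 1 has {1,2,3}; col 1 has {1,4,5}; box has {1,2} → only 6 remains.
(1,6) = 5: row 1 has {1,2,3,6}; col 6 has {1,2,3,4}; box has {1,2,3,4} → only 5 remains.
(2,1) = 3: row 2 has {1,2,4}; col 1 has {1,4,5,6}; box has {1,2,6} → only 3 remains.
(2,2) = 5: row 2 has {1,2,3,4}; col 2 has {1,6}; box has {1,2,3,6} → only 5 remains.
(2,6) = 6: row 2 has {1,2,3,4,5}; col 6 has {1,2,3,4,5}; box has {1,2,3,4,5} → only 6 remains.
(3,4) = 6: row 3 has {1,2,5}; col 4 has {1,2,3}; box has {2,3,4,5} → only 6 remains.
(4,2) = 2: row 4 has {3,4,5,6}; col 2 has {1,5,6}; box has {1,5,6} → only 2 remains.
(4,5) = 1: row 4 has {2,3,4,5,6}; col 5 has {3,4,5}; box has {2,3,4,5,6} → only 1 remains.
(5,3) = 3: row 5 has {1,4,6}; col 3 has {1,2,5,6}; box has {1,4,5,6} → only 3 remains.
(5,4) = 5: row 5 has {1,3,4,6}; col 4 has {1,2,3,6}; box has {1,3} → only 5 remains.
(5,5) = 2: row 5 has {1,3,4,5,6}; col 5 has {1,3,4,5}; box has {1,3,5} → only 2 remains.
(6,1) = 2: row 6 has {1,3,5}; col 1 has {1,3,4,5,6}; box has {1,3,4,5,6} → only 2 remains.
(6,4) = 4: row 6 has {1,2,3,5}; col 4 has {1,2,3,5,6}; box has {1,2,3,5} → only 4 remains.
(6,5) = 6: row 6 has {1,2,3,4,5}; col 5 has {1,2,3,4,5}; box has {1,2,3,4,5} → only 6 remains.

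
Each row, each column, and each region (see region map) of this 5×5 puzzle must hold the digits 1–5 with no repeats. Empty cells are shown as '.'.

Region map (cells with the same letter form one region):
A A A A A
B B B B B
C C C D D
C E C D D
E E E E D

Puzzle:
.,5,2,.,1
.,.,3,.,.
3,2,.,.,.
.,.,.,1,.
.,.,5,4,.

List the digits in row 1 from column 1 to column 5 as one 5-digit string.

R1C1 = 4: row 1 has {1,2,5}; col 1 has {3}; region has {1,2,5} → only 4 remains.
R1C4 = 3: row 1 has {1,2,4,5}; col 4 has {1,4}; region has {1,2,4,5} → only 3 remains.

45231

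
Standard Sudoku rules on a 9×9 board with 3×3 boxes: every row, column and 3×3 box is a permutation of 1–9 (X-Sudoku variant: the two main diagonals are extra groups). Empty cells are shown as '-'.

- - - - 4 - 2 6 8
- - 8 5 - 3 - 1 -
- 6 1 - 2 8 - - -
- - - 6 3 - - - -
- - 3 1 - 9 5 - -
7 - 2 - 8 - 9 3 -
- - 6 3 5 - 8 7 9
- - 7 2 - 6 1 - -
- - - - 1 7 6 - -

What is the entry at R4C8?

8

R1C6 = 1 (sole candidate).
R5C5 = 7 (sole candidate).
R6C4 = 4 (sole candidate).
R6C6 = 5 (sole candidate).
R7C6 = 4 (sole candidate).
R8C5 = 9 (sole candidate).
R8C8 = 4 (sole candidate).
R9C4 = 8 (sole candidate).
R2C5 = 6 (sole candidate).
R3C7 = 3 (sole candidate).
R4C6 = 2 (sole candidate).
R4C8 = 8: row 4 has {2,3,6}; col 8 has {1,3,4,6,7}; box has {3,5,9} → only 8 remains.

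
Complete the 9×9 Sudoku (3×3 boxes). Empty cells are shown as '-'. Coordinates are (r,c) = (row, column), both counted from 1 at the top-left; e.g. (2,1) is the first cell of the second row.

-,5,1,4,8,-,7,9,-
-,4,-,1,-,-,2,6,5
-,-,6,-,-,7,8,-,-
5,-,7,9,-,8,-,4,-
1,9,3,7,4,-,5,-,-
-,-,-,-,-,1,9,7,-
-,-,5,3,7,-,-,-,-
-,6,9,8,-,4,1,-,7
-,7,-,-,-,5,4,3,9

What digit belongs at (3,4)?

2

(1,9) = 3 (sole candidate).
(2,3) = 8 (sole candidate).
(3,8) = 1 (sole candidate).
(3,9) = 4 (sole candidate).
(4,2) = 2 (sole candidate).
(6,2) = 8 (sole candidate).
(6,3) = 4 (sole candidate).
(7,2) = 1 (sole candidate).
(7,7) = 6 (sole candidate).
(8,5) = 2 (sole candidate).
(8,8) = 5 (sole candidate).
(9,3) = 2 (sole candidate).
(9,4) = 6 (sole candidate).
(9,5) = 1 (sole candidate).
(1,1) = 2 (sole candidate).
(1,6) = 6 (sole candidate).
(3,2) = 3 (sole candidate).
(4,7) = 3 (sole candidate).
(5,6) = 2 (sole candidate).
(5,8) = 8 (sole candidate).
(5,9) = 6 (sole candidate).
(6,1) = 6 (sole candidate).
(6,4) = 5 (sole candidate).
(6,5) = 3 (sole candidate).
(6,9) = 2 (sole candidate).
(7,6) = 9 (sole candidate).
(7,8) = 2 (sole candidate).
(7,9) = 8 (sole candidate).
(8,1) = 3 (sole candidate).
(9,1) = 8 (sole candidate).
(2,5) = 9 (sole candidate).
(2,6) = 3 (sole candidate).
(3,1) = 9 (sole candidate).
(3,4) = 2: row 3 has {1,3,4,6,7,8,9}; col 4 has {1,3,4,5,6,7,8,9}; box has {1,3,4,6,7,8,9} → only 2 remains.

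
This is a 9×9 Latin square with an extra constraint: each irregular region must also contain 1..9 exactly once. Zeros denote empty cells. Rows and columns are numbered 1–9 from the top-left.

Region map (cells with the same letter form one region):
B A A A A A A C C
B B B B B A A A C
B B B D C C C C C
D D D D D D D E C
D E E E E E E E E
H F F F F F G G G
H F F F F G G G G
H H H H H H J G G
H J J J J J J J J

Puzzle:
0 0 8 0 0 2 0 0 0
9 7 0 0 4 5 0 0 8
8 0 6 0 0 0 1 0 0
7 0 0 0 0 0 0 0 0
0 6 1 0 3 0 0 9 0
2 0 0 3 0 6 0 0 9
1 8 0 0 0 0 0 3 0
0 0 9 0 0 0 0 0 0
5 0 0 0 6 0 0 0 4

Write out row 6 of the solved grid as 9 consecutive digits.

217356489

R1C1 = 3: row 1 has {2,8}; col 1 has {1,2,5,7,8,9}; region has {4,6,7,8,9} → only 3 remains.
R2C3 = 2: row 2 has {4,5,7,8,9}; col 3 has {1,6,8,9}; region has {3,4,6,7,8,9} → only 2 remains.
R2C4 = 1: row 2 has {2,4,5,7,8,9}; col 4 has {3}; region has {2,3,4,6,7,8,9} → only 1 remains.
R2C8 = 6: row 2 has {1,2,4,5,7,8,9}; col 8 has {3,9}; region has {2,5,8} → only 6 remains.
R3C2 = 5: row 3 has {1,6,8}; col 2 has {6,7,8}; region has {1,2,3,4,6,7,8,9} → only 5 remains.
R5C1 = 4: row 5 has {1,3,6,9}; col 1 has {1,2,3,5,7,8,9}; region has {7} → only 4 remains.
R8C1 = 6: row 8 has {9}; col 1 has {1,2,3,4,5,7,8,9}; region has {1,2,5,9} → only 6 remains.
R2C7 = 3: row 2 has {1,2,4,5,6,7,8,9}; col 7 has {1}; region has {2,5,6,8} → only 3 remains.
R1C9 = 6: in row 1, 6 can only go here (every other open cell in that row sees a 6).
R1C8 = 5: in row 1, 5 can only go here (every other open cell in that row sees a 5).
R4C8 = 4: in row 4, 4 can only go here (every other open cell in that row sees a 4).
R3C6 = 4: in row 3, 4 can only go here (every other open cell in that row sees a 4).
R7C6 = 7: row 7 has {1,3,8}; col 6 has {2,4,5,6}; region has {3,9} → only 7 remains.
R5C6 = 8: row 5 has {1,3,4,6,9}; col 6 has {2,4,5,6,7}; region has {1,3,4,6,9} → only 8 remains.
R8C6 = 3: row 8 has {6,9}; col 6 has {2,4,5,6,7,8}; region has {1,2,5,6,9} → only 3 remains.
R8C2 = 4: row 8 has {3,6,9}; col 2 has {5,6,7,8}; region has {1,2,3,5,6,9} → only 4 remains.
R6C2 = 1: row 6 has {2,3,6,9}; col 2 has {4,5,6,7,8}; region has {3,6,8} → only 1 remains.
R6C8 = 8: row 6 has {1,2,3,6,9}; col 8 has {3,4,5,6,9}; region has {3,7,9} → only 8 remains.
R1C2 = 9: row 1 has {2,3,5,6,8}; col 2 has {1,4,5,6,7,8}; region has {2,3,5,6,8} → only 9 remains.
R1C5 = 1: in row 1, 1 can only go here (every other open cell in that row sees a 1).
R3C9 = 3: in row 3, 3 can only go here (every other open cell in that row sees a 3).
R4C9 = 2: row 4 has {4,7}; col 9 has {3,4,6,8,9}; region has {1,3,4,5,6,8} → only 2 remains.
R7C9 = 5: row 7 has {1,3,7,8}; col 9 has {2,3,4,6,8,9}; region has {3,7,8,9} → only 5 remains.
R8C9 = 1: row 8 has {3,4,6,9}; col 9 has {2,3,4,5,6,8,9}; region has {3,5,7,8,9} → only 1 remains.
R3C8 = 7: row 3 has {1,3,4,5,6,8}; col 8 has {3,4,5,6,8,9}; region has {1,2,3,4,5,6,8} → only 7 remains.
R4C2 = 3: row 4 has {2,4,7}; col 2 has {1,4,5,6,7,8,9}; region has {4,7} → only 3 remains.
R4C3 = 5: row 4 has {2,3,4,7}; col 3 has {1,2,6,8,9}; region has {3,4,7} → only 5 remains.
R5C9 = 7: row 5 has {1,3,4,6,8,9}; col 9 has {1,2,3,4,5,6,8,9}; region has {1,3,4,6,8,9} → only 7 remains.
R6C7 = 4: row 6 has {1,2,3,6,8,9}; col 7 has {1,3}; region has {1,3,5,7,8,9} → only 4 remains.
R7C3 = 4: row 7 has {1,3,5,7,8}; col 3 has {1,2,5,6,8,9}; region has {1,3,6,8} → only 4 remains.
R8C8 = 2: row 8 has {1,3,4,6,9}; col 8 has {3,4,5,6,7,8,9}; region has {1,3,4,5,7,8,9} → only 2 remains.
R9C2 = 2: row 9 has {4,5,6}; col 2 has {1,3,4,5,6,7,8,9}; region has {4,6} → only 2 remains.
R9C8 = 1: row 9 has {2,4,5,6}; col 8 has {2,3,4,5,6,7,8,9}; region has {2,4,6} → only 1 remains.
R1C7 = 7: row 1 has {1,2,3,5,6,8,9}; col 7 has {1,3,4}; region has {1,2,3,5,6,8,9} → only 7 remains.
R3C5 = 9: row 3 has {1,3,4,5,6,7,8}; col 5 has {1,3,4,6}; region has {1,2,3,4,5,6,7,8} → only 9 remains.
R4C5 = 8: row 4 has {2,3,4,5,7}; col 5 has {1,3,4,6,9}; region has {3,4,5,7} → only 8 remains.
R6C3 = 7: row 6 has {1,2,3,4,6,8,9}; col 3 has {1,2,4,5,6,8,9}; region has {1,3,4,6,8} → only 7 remains.
R6C5 = 5: row 6 has {1,2,3,4,6,7,8,9}; col 5 has {1,3,4,6,8,9}; region has {1,3,4,6,7,8} → only 5 remains.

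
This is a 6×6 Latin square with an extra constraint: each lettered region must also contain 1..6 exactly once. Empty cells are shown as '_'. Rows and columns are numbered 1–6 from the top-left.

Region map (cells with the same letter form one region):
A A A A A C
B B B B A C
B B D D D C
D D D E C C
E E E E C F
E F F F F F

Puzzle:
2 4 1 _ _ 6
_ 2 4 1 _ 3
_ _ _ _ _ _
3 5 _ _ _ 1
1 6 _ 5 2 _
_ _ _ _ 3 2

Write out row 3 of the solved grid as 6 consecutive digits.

632415

row 1, column 4 = 3 (sole candidate).
row 1, column 5 = 5 (sole candidate).
row 2, column 5 = 6 (sole candidate).
row 3, column 2 = 3: row 3 has {}; col 2 has {2,4,5,6}; region has {1,2,4} → only 3 remains.
row 4, column 5 = 4 (sole candidate).
row 5, column 3 = 3 (sole candidate).
row 5, column 6 = 4 (sole candidate).
row 6, column 1 = 4 (sole candidate).
row 6, column 2 = 1 (sole candidate).
row 6, column 4 = 6 (sole candidate).
row 2, column 1 = 5 (sole candidate).
row 3, column 1 = 6: row 3 has {3}; col 1 has {1,2,3,4,5}; region has {1,2,3,4,5} → only 6 remains.
row 3, column 3 = 2: row 3 has {3,6}; col 3 has {1,3,4}; region has {3,5} → only 2 remains.
row 3, column 4 = 4: row 3 has {2,3,6}; col 4 has {1,3,5,6}; region has {2,3,5} → only 4 remains.
row 3, column 5 = 1: row 3 has {2,3,4,6}; col 5 has {2,3,4,5,6}; region has {2,3,4,5} → only 1 remains.
row 3, column 6 = 5: row 3 has {1,2,3,4,6}; col 6 has {1,2,3,4,6}; region has {1,2,3,4,6} → only 5 remains.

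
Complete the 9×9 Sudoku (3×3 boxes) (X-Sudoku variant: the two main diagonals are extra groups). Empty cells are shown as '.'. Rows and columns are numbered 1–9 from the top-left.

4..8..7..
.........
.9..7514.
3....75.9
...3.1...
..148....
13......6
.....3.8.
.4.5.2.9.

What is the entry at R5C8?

R7C7 = 2: row 7 has {1,3,6}; col 7 has {1,5,7}; box has {6,8,9}; main diagonal has {4,8} → only 2 remains.
R8C7 = 4: row 8 has {3,8}; col 7 has {1,2,5,7}; box has {2,6,8,9} → only 4 remains.
R9C7 = 3: row 9 has {2,4,5,9}; col 7 has {1,2,4,5,7}; box has {2,4,6,8,9} → only 3 remains.
R4C4 = 6: row 4 has {3,5,7,9}; col 4 has {3,4,5,8}; box has {1,3,4,7,8}; main diagonal has {2,4,8} → only 6 remains.
R4C5 = 2: row 4 has {3,5,6,7,9}; col 5 has {7,8}; box has {1,3,4,6,7,8} → only 2 remains.
R4C8 = 1: row 4 has {2,3,5,6,7,9}; col 8 has {4,8,9}; box has {5,9} → only 1 remains.
R6C6 = 9: row 6 has {1,4,8}; col 6 has {1,2,3,5,7}; box has {1,2,3,4,6,7,8}; main diagonal has {2,4,6,8} → only 9 remains.
R6C7 = 6: row 6 has {1,4,8,9}; col 7 has {1,2,3,4,5,7}; box has {1,5,9} → only 6 remains.
R1C6 = 6: row 1 has {4,7,8}; col 6 has {1,2,3,5,7,9}; box has {5,7,8} → only 6 remains.
R2C6 = 4: row 2 has {}; col 6 has {1,2,3,5,6,7,9}; box has {5,6,7,8} → only 4 remains.
R3C3 = 3: row 3 has {1,4,5,7,9}; col 3 has {1}; box has {4,9}; main diagonal has {2,4,6,8,9} → only 3 remains.
R3C4 = 2: row 3 has {1,3,4,5,7,9}; col 4 has {3,4,5,6,8}; box has {4,5,6,7,8} → only 2 remains.
R3C9 = 8: row 3 has {1,2,3,4,5,7,9}; col 9 has {6,9}; box has {1,4,7} → only 8 remains.
R4C2 = 8: row 4 has {1,2,3,5,6,7,9}; col 2 has {3,4,9}; box has {1,3} → only 8 remains.
R4C3 = 4: row 4 has {1,2,3,5,6,7,8,9}; col 3 has {1,3}; box has {1,3,8} → only 4 remains.
R5C5 = 5: row 5 has {1,3}; col 5 has {2,7,8}; box has {1,2,3,4,6,7,8,9}; main diagonal has {2,3,4,6,8,9}; anti-diagonal has {1,4,7} → only 5 remains.
R5C7 = 8: row 5 has {1,3,5}; col 7 has {1,2,3,4,5,6,7}; box has {1,5,6,9} → only 8 remains.
R7C6 = 8: row 7 has {1,2,3,6}; col 6 has {1,2,3,4,5,6,7,9}; box has {2,3,5} → only 8 remains.
R2C7 = 9: row 2 has {4}; col 7 has {1,2,3,4,5,6,7,8}; box has {1,4,7,8} → only 9 remains.
R3C1 = 6: row 3 has {1,2,3,4,5,7,8,9}; col 1 has {1,3,4}; box has {3,4,9} → only 6 remains.
R7C3 = 9: row 7 has {1,2,3,6,8}; col 3 has {1,3,4}; box has {1,3,4}; anti-diagonal has {1,4,5,7} → only 9 remains.
R7C4 = 7: row 7 has {1,2,3,6,8,9}; col 4 has {2,3,4,5,6,8}; box has {2,3,5,8} → only 7 remains.
R7C5 = 4: row 7 has {1,2,3,6,7,8,9}; col 5 has {2,5,7,8}; box has {2,3,5,7,8} → only 4 remains.
R7C8 = 5: row 7 has {1,2,3,4,6,7,8,9}; col 8 has {1,4,8,9}; box has {2,3,4,6,8,9} → only 5 remains.
R9C1 = 8: row 9 has {2,3,4,5,9}; col 1 has {1,3,4,6}; box has {1,3,4,9}; anti-diagonal has {1,4,5,7,9} → only 8 remains.
R2C4 = 1: row 2 has {4,9}; col 4 has {2,3,4,5,6,7,8}; box has {2,4,5,6,7,8} → only 1 remains.
R2C5 = 3: row 2 has {1,4,9}; col 5 has {2,4,5,7,8}; box has {1,2,4,5,6,7,8} → only 3 remains.
R8C4 = 9: row 8 has {3,4,8}; col 4 has {1,2,3,4,5,6,7,8}; box has {2,3,4,5,7,8} → only 9 remains.
R1C5 = 9: row 1 has {4,6,7,8}; col 5 has {2,3,4,5,7,8}; box has {1,2,3,4,5,6,7,8} → only 9 remains.
R2C2 = 7: row 2 has {1,3,4,9}; col 2 has {3,4,8,9}; box has {3,4,6,9}; main diagonal has {2,3,4,5,6,8,9} → only 7 remains.
R9C9 = 1: row 9 has {2,3,4,5,8,9}; col 9 has {6,8,9}; box has {2,3,4,5,6,8,9}; main diagonal has {2,3,4,5,6,7,8,9} → only 1 remains.
R8C9 = 7: row 8 has {3,4,8,9}; col 9 has {1,6,8,9}; box has {1,2,3,4,5,6,8,9} → only 7 remains.
R9C5 = 6: row 9 has {1,2,3,4,5,8,9}; col 5 has {2,3,4,5,7,8,9}; box has {2,3,4,5,7,8,9} → only 6 remains.
R8C5 = 1: row 8 has {3,4,7,8,9}; col 5 has {2,3,4,5,6,7,8,9}; box has {2,3,4,5,6,7,8,9} → only 1 remains.
R9C3 = 7: row 9 has {1,2,3,4,5,6,8,9}; col 3 has {1,3,4,9}; box has {1,3,4,8,9} → only 7 remains.
R1C2 = 1: in row 1, 1 can only go here (every other open cell in that row sees a 1).
R1C3 = 5: in row 1, 5 can only go here (every other open cell in that row sees a 5).
R2C1 = 2: row 2 has {1,3,4,7,9}; col 1 has {1,3,4,6,8}; box has {1,3,4,5,6,7,9} → only 2 remains.
R2C3 = 8: row 2 has {1,2,3,4,7,9}; col 3 has {1,3,4,5,7,9}; box has {1,2,3,4,5,6,7,9} → only 8 remains.
R2C8 = 6: row 2 has {1,2,3,4,7,8,9}; col 8 has {1,4,5,8,9}; box has {1,4,7,8,9}; anti-diagonal has {1,4,5,7,8,9} → only 6 remains.
R2C9 = 5: row 2 has {1,2,3,4,6,7,8,9}; col 9 has {1,6,7,8,9}; box has {1,4,6,7,8,9} → only 5 remains.
R8C1 = 5: row 8 has {1,3,4,7,8,9}; col 1 has {1,2,3,4,6,8}; box has {1,3,4,7,8,9} → only 5 remains.
R8C2 = 2: row 8 has {1,3,4,5,7,8,9}; col 2 has {1,3,4,7,8,9}; box has {1,3,4,5,7,8,9}; anti-diagonal has {1,4,5,6,7,8,9} → only 2 remains.
R8C3 = 6: row 8 has {1,2,3,4,5,7,8,9}; col 3 has {1,3,4,5,7,8,9}; box has {1,2,3,4,5,7,8,9} → only 6 remains.
R1C9 = 3: row 1 has {1,4,5,6,7,8,9}; col 9 has {1,5,6,7,8,9}; box has {1,4,5,6,7,8,9}; anti-diagonal has {1,2,4,5,6,7,8,9} → only 3 remains.
R5C2 = 6: row 5 has {1,3,5,8}; col 2 has {1,2,3,4,7,8,9}; box has {1,3,4,8} → only 6 remains.
R5C3 = 2: row 5 has {1,3,5,6,8}; col 3 has {1,3,4,5,6,7,8,9}; box has {1,3,4,6,8} → only 2 remains.
R5C8 = 7: row 5 has {1,2,3,5,6,8}; col 8 has {1,4,5,6,8,9}; box has {1,5,6,8,9} → only 7 remains.

7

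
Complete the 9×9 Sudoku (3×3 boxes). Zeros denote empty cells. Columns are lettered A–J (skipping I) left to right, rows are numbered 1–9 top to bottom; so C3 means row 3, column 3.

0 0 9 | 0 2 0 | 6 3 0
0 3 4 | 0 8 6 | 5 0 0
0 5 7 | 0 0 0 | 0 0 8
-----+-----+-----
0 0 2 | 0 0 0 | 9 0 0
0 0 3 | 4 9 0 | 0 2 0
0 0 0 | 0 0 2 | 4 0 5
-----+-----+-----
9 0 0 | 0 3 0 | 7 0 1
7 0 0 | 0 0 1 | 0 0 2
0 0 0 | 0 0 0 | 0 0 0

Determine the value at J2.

9

A2 = 2: in row 2, 2 can only go here (every other open cell in that row sees a 2).
G3 = 2: in row 3, 2 can only go here (every other open cell in that row sees a 2).
A3 = 6: in row 3, 6 can only go here (every other open cell in that row sees a 6).
D6 = 3: in row 6, 3 can only go here (every other open cell in that row sees a 3).
B6 = 9: in row 6, 9 can only go here (every other open cell in that row sees a 9).
F3 = 3: in row 3, 3 can only go here (every other open cell in that row sees a 3).
J4 = 3: in row 4, 3 can only go here (every other open cell in that row sees a 3).
G8 = 3: in row 8, 3 can only go here (every other open cell in that row sees a 3).
G9 = 8: row 9 has {}; col 7 has {2,3,4,5,6,7,9}; box has {1,2,3,7} → only 8 remains.
G5 = 1: row 5 has {2,3,4,9}; col 7 has {2,3,4,5,6,7,8,9}; box has {2,3,4,5,9} → only 1 remains.
A9 = 3: in row 9, 3 can only go here (every other open cell in that row sees a 3).
A4 = 4: in column 1, 4 can only go here (every other open cell in that column sees a 4).
A5 = 5: in column 1, 5 can only go here (every other open cell in that column sees a 5).
F9 = 9: in column 6, 9 can only go here (every other open cell in that column sees a 9).
H8 = 9: in row 8, 9 can only go here (every other open cell in that row sees a 9).
D3 = 9: in row 3, 9 can only go here (every other open cell in that row sees a 9).
J2 = 9: in row 2, 9 can only go here (every other open cell in that row sees a 9).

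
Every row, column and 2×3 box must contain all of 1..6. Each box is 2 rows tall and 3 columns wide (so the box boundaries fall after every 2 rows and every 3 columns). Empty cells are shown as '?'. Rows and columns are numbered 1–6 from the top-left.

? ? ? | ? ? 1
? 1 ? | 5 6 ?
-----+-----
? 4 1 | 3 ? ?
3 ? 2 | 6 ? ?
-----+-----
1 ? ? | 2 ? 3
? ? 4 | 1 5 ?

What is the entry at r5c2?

r1c4 = 4: row 1 has {1}; col 4 has {1,2,3,5,6}; box has {1,5,6} → only 4 remains.
r2c3 = 3: row 2 has {1,5,6}; col 3 has {1,2,4}; box has {1} → only 3 remains.
r2c6 = 2: row 2 has {1,3,5,6}; col 6 has {1,3}; box has {1,4,5,6} → only 2 remains.
r3c5 = 2: row 3 has {1,3,4}; col 5 has {5,6}; box has {3,6} → only 2 remains.
r3c6 = 5: row 3 has {1,2,3,4}; col 6 has {1,2,3}; box has {2,3,6} → only 5 remains.
r4c2 = 5: row 4 has {2,3,6}; col 2 has {1,4}; box has {1,2,3,4} → only 5 remains.
r4c6 = 4: row 4 has {2,3,5,6}; col 6 has {1,2,3,5}; box has {2,3,5,6} → only 4 remains.
r5c2 = 6: row 5 has {1,2,3}; col 2 has {1,4,5}; box has {1,4} → only 6 remains.

6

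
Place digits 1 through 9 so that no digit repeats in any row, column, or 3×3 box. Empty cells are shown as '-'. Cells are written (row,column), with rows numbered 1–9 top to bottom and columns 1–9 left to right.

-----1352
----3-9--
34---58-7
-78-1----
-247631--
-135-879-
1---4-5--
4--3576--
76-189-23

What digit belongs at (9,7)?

4

(5,8) = 8: row 5 has {1,2,3,4,6,7}; col 8 has {2,5,9}; box has {1,7,9} → only 8 remains.
(5,9) = 5: row 5 has {1,2,3,4,6,7,8}; col 9 has {2,3,7}; box has {1,7,8,9} → only 5 remains.
(6,1) = 6: row 6 has {1,3,5,7,8,9}; col 1 has {1,3,4,7}; box has {1,2,3,4,7,8} → only 6 remains.
(6,5) = 2: row 6 has {1,3,5,6,7,8,9}; col 5 has {1,3,4,5,6,8}; box has {1,3,5,6,7,8} → only 2 remains.
(6,9) = 4: row 6 has {1,2,3,5,6,7,8,9}; col 9 has {2,3,5,7}; box has {1,5,7,8,9} → only 4 remains.
(7,8) = 7: row 7 has {1,4,5}; col 8 has {2,5,8,9}; box has {2,3,5,6} → only 7 remains.
(8,8) = 1: row 8 has {3,4,5,6,7}; col 8 has {2,5,7,8,9}; box has {2,3,5,6,7} → only 1 remains.
(9,3) = 5: row 9 has {1,2,3,6,7,8,9}; col 3 has {3,4,8}; box has {1,4,6,7} → only 5 remains.
(9,7) = 4: row 9 has {1,2,3,5,6,7,8,9}; col 7 has {1,3,5,6,7,8,9}; box has {1,2,3,5,6,7} → only 4 remains.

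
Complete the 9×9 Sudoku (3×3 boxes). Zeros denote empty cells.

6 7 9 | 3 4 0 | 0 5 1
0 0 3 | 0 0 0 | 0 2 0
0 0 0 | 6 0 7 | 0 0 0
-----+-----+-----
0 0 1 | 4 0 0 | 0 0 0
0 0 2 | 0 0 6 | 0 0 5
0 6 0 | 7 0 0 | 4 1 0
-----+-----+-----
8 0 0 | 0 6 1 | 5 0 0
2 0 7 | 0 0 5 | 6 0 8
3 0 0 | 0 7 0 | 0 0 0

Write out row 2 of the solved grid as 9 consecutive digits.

483519726

r1c7 = 8: row 1 has {1,3,4,5,6,7,9}; col 7 has {4,5,6}; box has {1,2,5} → only 8 remains.
r7c3 = 4: row 7 has {1,5,6,8}; col 3 has {1,2,3,7,9}; box has {2,3,7,8} → only 4 remains.
r8c4 = 9: row 8 has {2,5,6,7,8}; col 4 has {3,4,6,7}; box has {1,5,6,7} → only 9 remains.
r8c5 = 3: row 8 has {2,5,6,7,8,9}; col 5 has {4,6,7}; box has {1,5,6,7,9} → only 3 remains.
r8c8 = 4: row 8 has {2,3,5,6,7,8,9}; col 8 has {1,2,5}; box has {5,6,8} → only 4 remains.
r9c8 = 9: row 9 has {3,7}; col 8 has {1,2,4,5}; box has {4,5,6,8} → only 9 remains.
r9c9 = 2: row 9 has {3,7,9}; col 9 has {1,5,8}; box has {4,5,6,8,9} → only 2 remains.
r1c6 = 2: row 1 has {1,3,4,5,6,7,8,9}; col 6 has {1,5,6,7}; box has {3,4,6,7} → only 2 remains.
r3c8 = 3: row 3 has {6,7}; col 8 has {1,2,4,5,9}; box has {1,2,5,8} → only 3 remains.
r7c2 = 9: row 7 has {1,4,5,6,8}; col 2 has {6,7}; box has {2,3,4,7,8} → only 9 remains.
r7c4 = 2: row 7 has {1,4,5,6,8,9}; col 4 has {3,4,6,7,9}; box has {1,3,5,6,7,9} → only 2 remains.
r7c8 = 7: row 7 has {1,2,4,5,6,8,9}; col 8 has {1,2,3,4,5,9}; box has {2,4,5,6,8,9} → only 7 remains.
r7c9 = 3: row 7 has {1,2,4,5,6,7,8,9}; col 9 has {1,2,5,8}; box has {2,4,5,6,7,8,9} → only 3 remains.
r8c2 = 1: row 8 has {2,3,4,5,6,7,8,9}; col 2 has {6,7,9}; box has {2,3,4,7,8,9} → only 1 remains.
r9c2 = 5: row 9 has {2,3,7,9}; col 2 has {1,6,7,9}; box has {1,2,3,4,7,8,9} → only 5 remains.
r9c3 = 6: row 9 has {2,3,5,7,9}; col 3 has {1,2,3,4,7,9}; box has {1,2,3,4,5,7,8,9} → only 6 remains.
r9c4 = 8: row 9 has {2,3,5,6,7,9}; col 4 has {2,3,4,6,7,9}; box has {1,2,3,5,6,7,9} → only 8 remains.
r9c6 = 4: row 9 has {2,3,5,6,7,8,9}; col 6 has {1,2,5,6,7}; box has {1,2,3,5,6,7,8,9} → only 4 remains.
r9c7 = 1: row 9 has {2,3,4,5,6,7,8,9}; col 7 has {4,5,6,8}; box has {2,3,4,5,6,7,8,9} → only 1 remains.
r3c7 = 9: row 3 has {3,6,7}; col 7 has {1,4,5,6,8}; box has {1,2,3,5,8} → only 9 remains.
r3c9 = 4: row 3 has {3,6,7,9}; col 9 has {1,2,3,5,8}; box has {1,2,3,5,8,9} → only 4 remains.
r5c4 = 1: row 5 has {2,5,6}; col 4 has {2,3,4,6,7,8,9}; box has {4,6,7} → only 1 remains.
r5c8 = 8: row 5 has {1,2,5,6}; col 8 has {1,2,3,4,5,7,9}; box has {1,4,5} → only 8 remains.
r6c9 = 9: row 6 has {1,4,6,7}; col 9 has {1,2,3,4,5,8}; box has {1,4,5,8} → only 9 remains.
r2c4 = 5: row 2 has {2,3}; col 4 has {1,2,3,4,6,7,8,9}; box has {2,3,4,6,7} → only 5 remains.
r2c7 = 7: row 2 has {2,3,5}; col 7 has {1,4,5,6,8,9}; box has {1,2,3,4,5,8,9} → only 7 remains.
r2c9 = 6: row 2 has {2,3,5,7}; col 9 has {1,2,3,4,5,8,9}; box has {1,2,3,4,5,7,8,9} → only 6 remains.
r4c8 = 6: row 4 has {1,4}; col 8 has {1,2,3,4,5,7,8,9}; box has {1,4,5,8,9} → only 6 remains.
r4c9 = 7: row 4 has {1,4,6}; col 9 has {1,2,3,4,5,6,8,9}; box has {1,4,5,6,8,9} → only 7 remains.
r5c5 = 9: row 5 has {1,2,5,6,8}; col 5 has {3,4,6,7}; box has {1,4,6,7} → only 9 remains.
r5c7 = 3: row 5 has {1,2,5,6,8,9}; col 7 has {1,4,5,6,7,8,9}; box has {1,4,5,6,7,8,9} → only 3 remains.
r6c1 = 5: row 6 has {1,4,6,7,9}; col 1 has {2,3,6,8}; box has {1,2,6} → only 5 remains.
r6c3 = 8: row 6 has {1,4,5,6,7,9}; col 3 has {1,2,3,4,6,7,9}; box has {1,2,5,6} → only 8 remains.
r6c5 = 2: row 6 has {1,4,5,6,7,8,9}; col 5 has {3,4,6,7,9}; box has {1,4,6,7,9} → only 2 remains.
r6c6 = 3: row 6 has {1,2,4,5,6,7,8,9}; col 6 has {1,2,4,5,6,7}; box has {1,2,4,6,7,9} → only 3 remains.
r3c1 = 1: row 3 has {3,4,6,7,9}; col 1 has {2,3,5,6,8}; box has {3,6,7,9} → only 1 remains.
r3c3 = 5: row 3 has {1,3,4,6,7,9}; col 3 has {1,2,3,4,6,7,8,9}; box has {1,3,6,7,9} → only 5 remains.
r3c5 = 8: row 3 has {1,3,4,5,6,7,9}; col 5 has {2,3,4,6,7,9}; box has {2,3,4,5,6,7} → only 8 remains.
r4c1 = 9: row 4 has {1,4,6,7}; col 1 has {1,2,3,5,6,8}; box has {1,2,5,6,8} → only 9 remains.
r4c2 = 3: row 4 has {1,4,6,7,9}; col 2 has {1,5,6,7,9}; box has {1,2,5,6,8,9} → only 3 remains.
r4c5 = 5: row 4 has {1,3,4,6,7,9}; col 5 has {2,3,4,6,7,8,9}; box has {1,2,3,4,6,7,9} → only 5 remains.
r4c6 = 8: row 4 has {1,3,4,5,6,7,9}; col 6 has {1,2,3,4,5,6,7}; box has {1,2,3,4,5,6,7,9} → only 8 remains.
r4c7 = 2: row 4 has {1,3,4,5,6,7,8,9}; col 7 has {1,3,4,5,6,7,8,9}; box has {1,3,4,5,6,7,8,9} → only 2 remains.
r5c2 = 4: row 5 has {1,2,3,5,6,8,9}; col 2 has {1,3,5,6,7,9}; box has {1,2,3,5,6,8,9} → only 4 remains.
r2c1 = 4: row 2 has {2,3,5,6,7}; col 1 has {1,2,3,5,6,8,9}; box has {1,3,5,6,7,9} → only 4 remains.
r2c2 = 8: row 2 has {2,3,4,5,6,7}; col 2 has {1,3,4,5,6,7,9}; box has {1,3,4,5,6,7,9} → only 8 remains.
r2c5 = 1: row 2 has {2,3,4,5,6,7,8}; col 5 has {2,3,4,5,6,7,8,9}; box has {2,3,4,5,6,7,8} → only 1 remains.
r2c6 = 9: row 2 has {1,2,3,4,5,6,7,8}; col 6 has {1,2,3,4,5,6,7,8}; box has {1,2,3,4,5,6,7,8} → only 9 remains.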